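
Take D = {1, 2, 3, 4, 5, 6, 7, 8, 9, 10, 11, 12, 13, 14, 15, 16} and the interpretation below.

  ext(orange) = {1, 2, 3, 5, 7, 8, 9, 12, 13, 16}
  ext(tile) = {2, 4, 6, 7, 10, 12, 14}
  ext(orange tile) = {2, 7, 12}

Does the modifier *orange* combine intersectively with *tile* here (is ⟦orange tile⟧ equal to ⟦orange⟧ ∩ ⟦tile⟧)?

yes

⟦orange⟧ ∩ ⟦tile⟧ = {1, 2, 3, 5, 7, 8, 9, 12, 13, 16} ∩ {2, 4, 6, 7, 10, 12, 14} = {2, 7, 12}
Observed ⟦orange tile⟧ = {2, 7, 12}.
These coincide, so the modifier is intersective here.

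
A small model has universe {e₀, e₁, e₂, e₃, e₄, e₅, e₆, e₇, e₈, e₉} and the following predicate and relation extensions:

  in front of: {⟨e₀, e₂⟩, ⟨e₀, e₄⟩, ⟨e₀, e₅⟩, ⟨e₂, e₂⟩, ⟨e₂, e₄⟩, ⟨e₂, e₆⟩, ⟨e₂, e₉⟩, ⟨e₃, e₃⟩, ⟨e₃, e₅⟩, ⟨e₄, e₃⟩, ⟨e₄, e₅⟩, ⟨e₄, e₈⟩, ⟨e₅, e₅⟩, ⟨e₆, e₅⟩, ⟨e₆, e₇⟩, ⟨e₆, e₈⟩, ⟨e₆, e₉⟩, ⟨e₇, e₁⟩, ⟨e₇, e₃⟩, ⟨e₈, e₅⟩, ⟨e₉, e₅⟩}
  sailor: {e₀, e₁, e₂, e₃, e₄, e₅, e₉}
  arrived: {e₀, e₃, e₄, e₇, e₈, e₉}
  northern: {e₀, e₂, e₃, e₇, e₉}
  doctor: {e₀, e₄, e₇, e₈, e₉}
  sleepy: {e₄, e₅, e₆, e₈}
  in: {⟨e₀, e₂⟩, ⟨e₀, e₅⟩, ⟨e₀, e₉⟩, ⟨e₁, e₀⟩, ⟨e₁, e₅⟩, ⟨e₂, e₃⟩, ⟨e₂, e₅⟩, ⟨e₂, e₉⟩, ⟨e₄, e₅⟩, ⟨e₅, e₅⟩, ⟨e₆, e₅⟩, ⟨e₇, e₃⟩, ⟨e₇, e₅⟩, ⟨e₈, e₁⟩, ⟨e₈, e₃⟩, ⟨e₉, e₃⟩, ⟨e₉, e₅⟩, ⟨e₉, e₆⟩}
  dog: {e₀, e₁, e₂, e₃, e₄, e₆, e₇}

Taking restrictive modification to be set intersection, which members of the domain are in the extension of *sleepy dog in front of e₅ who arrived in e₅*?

⟦in front of e₅⟧ = {x : ⟨x, e₅⟩ ∈ ⟦in front of⟧} = {e₀, e₃, e₄, e₅, e₆, e₈, e₉}
⟦who arrived⟧ = ⟦arrived⟧ = {e₀, e₃, e₄, e₇, e₈, e₉}
⟦in e₅⟧ = {x : ⟨x, e₅⟩ ∈ ⟦in⟧} = {e₀, e₁, e₂, e₄, e₅, e₆, e₇, e₉}
⟦dog⟧ = {e₀, e₁, e₂, e₃, e₄, e₆, e₇}
… ∩ ⟦in front of e₅⟧ = {e₀, e₁, e₂, e₃, e₄, e₆, e₇} ∩ {e₀, e₃, e₄, e₅, e₆, e₈, e₉} = {e₀, e₃, e₄, e₆}
… ∩ ⟦who arrived⟧ = {e₀, e₃, e₄, e₆} ∩ {e₀, e₃, e₄, e₇, e₈, e₉} = {e₀, e₃, e₄}
… ∩ ⟦in e₅⟧ = {e₀, e₃, e₄} ∩ {e₀, e₁, e₂, e₄, e₅, e₆, e₇, e₉} = {e₀, e₄}
… ∩ ⟦sleepy⟧ = {e₀, e₄} ∩ {e₄, e₅, e₆, e₈} = {e₄}
So ⟦sleepy dog in front of e₅ who arrived in e₅⟧ = {e₄}.

{e₄}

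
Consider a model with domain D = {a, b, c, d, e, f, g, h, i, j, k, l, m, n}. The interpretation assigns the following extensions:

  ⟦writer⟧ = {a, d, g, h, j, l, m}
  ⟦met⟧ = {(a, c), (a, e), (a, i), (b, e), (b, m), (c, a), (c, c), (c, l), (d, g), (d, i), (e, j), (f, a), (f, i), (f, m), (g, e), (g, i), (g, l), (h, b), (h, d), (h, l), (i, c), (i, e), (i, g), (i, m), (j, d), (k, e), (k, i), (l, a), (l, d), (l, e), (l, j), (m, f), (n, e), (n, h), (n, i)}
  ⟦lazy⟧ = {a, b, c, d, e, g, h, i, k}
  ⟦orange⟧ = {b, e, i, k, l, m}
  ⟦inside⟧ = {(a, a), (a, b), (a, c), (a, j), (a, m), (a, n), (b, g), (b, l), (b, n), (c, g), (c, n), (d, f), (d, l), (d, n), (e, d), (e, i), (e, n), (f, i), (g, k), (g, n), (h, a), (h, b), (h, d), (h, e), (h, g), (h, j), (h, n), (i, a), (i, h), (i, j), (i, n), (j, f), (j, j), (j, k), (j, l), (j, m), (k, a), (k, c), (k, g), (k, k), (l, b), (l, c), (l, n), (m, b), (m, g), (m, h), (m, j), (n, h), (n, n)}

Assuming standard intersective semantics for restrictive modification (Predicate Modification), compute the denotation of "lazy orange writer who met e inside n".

⟦who met e⟧ = {x : ⟨x, e⟩ ∈ ⟦met⟧} = {a, b, g, i, k, l, n}
⟦inside n⟧ = {x : ⟨x, n⟩ ∈ ⟦inside⟧} = {a, b, c, d, e, g, h, i, l, n}
⟦writer⟧ = {a, d, g, h, j, l, m}
… ∩ ⟦who met e⟧ = {a, d, g, h, j, l, m} ∩ {a, b, g, i, k, l, n} = {a, g, l}
… ∩ ⟦inside n⟧ = {a, g, l} ∩ {a, b, c, d, e, g, h, i, l, n} = {a, g, l}
… ∩ ⟦lazy⟧ = {a, g, l} ∩ {a, b, c, d, e, g, h, i, k} = {a, g}
… ∩ ⟦orange⟧ = {a, g} ∩ {b, e, i, k, l, m} = ∅
So ⟦lazy orange writer who met e inside n⟧ = { }.

{ }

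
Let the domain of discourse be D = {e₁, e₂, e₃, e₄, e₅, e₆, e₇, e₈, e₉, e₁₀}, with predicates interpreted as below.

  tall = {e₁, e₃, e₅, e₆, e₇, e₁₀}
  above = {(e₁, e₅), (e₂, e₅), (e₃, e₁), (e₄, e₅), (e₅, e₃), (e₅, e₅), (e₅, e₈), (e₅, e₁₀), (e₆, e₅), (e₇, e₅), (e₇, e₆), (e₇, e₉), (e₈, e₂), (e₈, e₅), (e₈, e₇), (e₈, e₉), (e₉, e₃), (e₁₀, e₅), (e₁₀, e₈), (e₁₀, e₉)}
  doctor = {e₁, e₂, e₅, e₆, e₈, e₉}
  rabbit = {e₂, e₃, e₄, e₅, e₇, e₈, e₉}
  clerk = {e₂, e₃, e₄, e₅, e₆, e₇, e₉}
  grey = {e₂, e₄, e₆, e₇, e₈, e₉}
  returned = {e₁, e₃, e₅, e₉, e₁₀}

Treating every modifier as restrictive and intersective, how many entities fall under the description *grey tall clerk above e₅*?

⟦above e₅⟧ = {x : ⟨x, e₅⟩ ∈ ⟦above⟧} = {e₁, e₂, e₄, e₅, e₆, e₇, e₈, e₁₀}
⟦clerk⟧ = {e₂, e₃, e₄, e₅, e₆, e₇, e₉}
… ∩ ⟦above e₅⟧ = {e₂, e₃, e₄, e₅, e₆, e₇, e₉} ∩ {e₁, e₂, e₄, e₅, e₆, e₇, e₈, e₁₀} = {e₂, e₄, e₅, e₆, e₇}
… ∩ ⟦grey⟧ = {e₂, e₄, e₅, e₆, e₇} ∩ {e₂, e₄, e₆, e₇, e₈, e₉} = {e₂, e₄, e₆, e₇}
… ∩ ⟦tall⟧ = {e₂, e₄, e₆, e₇} ∩ {e₁, e₃, e₅, e₆, e₇, e₁₀} = {e₆, e₇}
⟦grey tall clerk above e₅⟧ = {e₆, e₇}, so the cardinality is 2.

2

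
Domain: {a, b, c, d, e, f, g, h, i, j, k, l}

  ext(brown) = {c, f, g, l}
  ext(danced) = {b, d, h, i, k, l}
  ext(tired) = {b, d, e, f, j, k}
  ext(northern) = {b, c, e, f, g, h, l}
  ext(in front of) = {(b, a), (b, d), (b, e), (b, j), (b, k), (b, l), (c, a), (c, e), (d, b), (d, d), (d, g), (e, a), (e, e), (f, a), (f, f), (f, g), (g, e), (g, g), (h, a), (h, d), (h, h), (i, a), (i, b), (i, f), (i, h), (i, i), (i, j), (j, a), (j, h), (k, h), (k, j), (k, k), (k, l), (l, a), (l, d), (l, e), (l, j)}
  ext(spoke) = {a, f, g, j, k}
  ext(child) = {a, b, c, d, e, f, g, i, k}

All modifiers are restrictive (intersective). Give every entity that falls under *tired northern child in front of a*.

⟦in front of a⟧ = {x : ⟨x, a⟩ ∈ ⟦in front of⟧} = {b, c, e, f, h, i, j, l}
⟦child⟧ = {a, b, c, d, e, f, g, i, k}
… ∩ ⟦in front of a⟧ = {a, b, c, d, e, f, g, i, k} ∩ {b, c, e, f, h, i, j, l} = {b, c, e, f, i}
… ∩ ⟦tired⟧ = {b, c, e, f, i} ∩ {b, d, e, f, j, k} = {b, e, f}
… ∩ ⟦northern⟧ = {b, e, f} ∩ {b, c, e, f, g, h, l} = {b, e, f}
So ⟦tired northern child in front of a⟧ = {b, e, f}.

{b, e, f}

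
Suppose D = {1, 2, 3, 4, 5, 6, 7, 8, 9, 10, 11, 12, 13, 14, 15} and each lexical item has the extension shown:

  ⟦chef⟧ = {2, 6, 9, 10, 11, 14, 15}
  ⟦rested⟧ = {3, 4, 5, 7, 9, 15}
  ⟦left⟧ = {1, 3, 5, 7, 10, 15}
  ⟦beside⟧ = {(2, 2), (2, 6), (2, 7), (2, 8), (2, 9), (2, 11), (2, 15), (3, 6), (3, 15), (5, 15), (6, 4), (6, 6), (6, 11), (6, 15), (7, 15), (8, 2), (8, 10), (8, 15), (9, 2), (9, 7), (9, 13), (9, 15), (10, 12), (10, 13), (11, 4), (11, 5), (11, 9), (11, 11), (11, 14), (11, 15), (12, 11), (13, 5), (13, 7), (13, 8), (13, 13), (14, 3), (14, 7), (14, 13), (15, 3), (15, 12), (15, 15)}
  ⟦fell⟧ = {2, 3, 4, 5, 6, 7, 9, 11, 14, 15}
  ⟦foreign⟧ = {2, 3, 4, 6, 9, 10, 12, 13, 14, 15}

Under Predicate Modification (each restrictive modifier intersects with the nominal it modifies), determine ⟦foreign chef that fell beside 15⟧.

{2, 6, 9, 15}

⟦that fell⟧ = ⟦fell⟧ = {2, 3, 4, 5, 6, 7, 9, 11, 14, 15}
⟦beside 15⟧ = {x : ⟨x, 15⟩ ∈ ⟦beside⟧} = {2, 3, 5, 6, 7, 8, 9, 11, 15}
⟦chef⟧ = {2, 6, 9, 10, 11, 14, 15}
… ∩ ⟦that fell⟧ = {2, 6, 9, 10, 11, 14, 15} ∩ {2, 3, 4, 5, 6, 7, 9, 11, 14, 15} = {2, 6, 9, 11, 14, 15}
… ∩ ⟦beside 15⟧ = {2, 6, 9, 11, 14, 15} ∩ {2, 3, 5, 6, 7, 8, 9, 11, 15} = {2, 6, 9, 11, 15}
… ∩ ⟦foreign⟧ = {2, 6, 9, 11, 15} ∩ {2, 3, 4, 6, 9, 10, 12, 13, 14, 15} = {2, 6, 9, 15}
So ⟦foreign chef that fell beside 15⟧ = {2, 6, 9, 15}.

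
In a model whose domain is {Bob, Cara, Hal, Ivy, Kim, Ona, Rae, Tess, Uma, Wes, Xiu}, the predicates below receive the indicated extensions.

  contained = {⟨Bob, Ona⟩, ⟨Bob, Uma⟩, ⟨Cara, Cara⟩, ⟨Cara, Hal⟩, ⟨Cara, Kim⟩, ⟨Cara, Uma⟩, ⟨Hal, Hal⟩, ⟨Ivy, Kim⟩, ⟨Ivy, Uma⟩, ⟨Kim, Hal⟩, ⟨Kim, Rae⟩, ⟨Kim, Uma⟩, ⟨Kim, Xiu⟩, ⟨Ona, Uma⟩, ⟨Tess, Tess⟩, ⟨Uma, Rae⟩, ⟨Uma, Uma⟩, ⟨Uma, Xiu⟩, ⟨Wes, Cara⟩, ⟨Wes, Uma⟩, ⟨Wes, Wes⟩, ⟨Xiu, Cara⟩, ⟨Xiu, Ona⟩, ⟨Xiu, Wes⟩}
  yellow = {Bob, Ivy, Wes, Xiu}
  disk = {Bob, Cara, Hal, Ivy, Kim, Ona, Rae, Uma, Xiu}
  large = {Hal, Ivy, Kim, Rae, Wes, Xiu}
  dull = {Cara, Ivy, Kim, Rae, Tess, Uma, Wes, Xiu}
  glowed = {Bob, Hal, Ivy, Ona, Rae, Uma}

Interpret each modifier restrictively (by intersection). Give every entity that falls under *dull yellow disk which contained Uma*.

{Ivy}

⟦which contained Uma⟧ = {x : ⟨x, Uma⟩ ∈ ⟦contained⟧} = {Bob, Cara, Ivy, Kim, Ona, Uma, Wes}
⟦disk⟧ = {Bob, Cara, Hal, Ivy, Kim, Ona, Rae, Uma, Xiu}
… ∩ ⟦which contained Uma⟧ = {Bob, Cara, Hal, Ivy, Kim, Ona, Rae, Uma, Xiu} ∩ {Bob, Cara, Ivy, Kim, Ona, Uma, Wes} = {Bob, Cara, Ivy, Kim, Ona, Uma}
… ∩ ⟦dull⟧ = {Bob, Cara, Ivy, Kim, Ona, Uma} ∩ {Cara, Ivy, Kim, Rae, Tess, Uma, Wes, Xiu} = {Cara, Ivy, Kim, Uma}
… ∩ ⟦yellow⟧ = {Cara, Ivy, Kim, Uma} ∩ {Bob, Ivy, Wes, Xiu} = {Ivy}
So ⟦dull yellow disk which contained Uma⟧ = {Ivy}.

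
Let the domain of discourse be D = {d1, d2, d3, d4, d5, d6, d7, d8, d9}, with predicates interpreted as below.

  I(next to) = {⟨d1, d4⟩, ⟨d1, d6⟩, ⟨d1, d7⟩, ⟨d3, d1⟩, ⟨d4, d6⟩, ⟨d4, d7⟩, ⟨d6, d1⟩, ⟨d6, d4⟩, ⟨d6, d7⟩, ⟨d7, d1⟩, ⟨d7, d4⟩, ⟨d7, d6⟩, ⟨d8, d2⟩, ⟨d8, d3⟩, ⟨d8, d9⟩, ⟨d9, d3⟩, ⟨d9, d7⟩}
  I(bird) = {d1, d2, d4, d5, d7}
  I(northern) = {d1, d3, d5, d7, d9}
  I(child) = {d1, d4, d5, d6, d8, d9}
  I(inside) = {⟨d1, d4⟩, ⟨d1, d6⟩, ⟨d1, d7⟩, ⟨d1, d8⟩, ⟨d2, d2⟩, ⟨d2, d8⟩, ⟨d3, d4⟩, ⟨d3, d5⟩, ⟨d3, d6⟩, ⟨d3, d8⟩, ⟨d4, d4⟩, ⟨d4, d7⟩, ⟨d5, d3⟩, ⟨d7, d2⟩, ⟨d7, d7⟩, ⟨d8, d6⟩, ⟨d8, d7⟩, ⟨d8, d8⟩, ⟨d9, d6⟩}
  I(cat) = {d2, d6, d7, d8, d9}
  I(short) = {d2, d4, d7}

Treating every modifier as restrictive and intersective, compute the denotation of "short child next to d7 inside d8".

⟦next to d7⟧ = {x : ⟨x, d7⟩ ∈ ⟦next to⟧} = {d1, d4, d6, d9}
⟦inside d8⟧ = {x : ⟨x, d8⟩ ∈ ⟦inside⟧} = {d1, d2, d3, d8}
⟦child⟧ = {d1, d4, d5, d6, d8, d9}
… ∩ ⟦next to d7⟧ = {d1, d4, d5, d6, d8, d9} ∩ {d1, d4, d6, d9} = {d1, d4, d6, d9}
… ∩ ⟦inside d8⟧ = {d1, d4, d6, d9} ∩ {d1, d2, d3, d8} = {d1}
… ∩ ⟦short⟧ = {d1} ∩ {d2, d4, d7} = ∅
So ⟦short child next to d7 inside d8⟧ = ∅.

∅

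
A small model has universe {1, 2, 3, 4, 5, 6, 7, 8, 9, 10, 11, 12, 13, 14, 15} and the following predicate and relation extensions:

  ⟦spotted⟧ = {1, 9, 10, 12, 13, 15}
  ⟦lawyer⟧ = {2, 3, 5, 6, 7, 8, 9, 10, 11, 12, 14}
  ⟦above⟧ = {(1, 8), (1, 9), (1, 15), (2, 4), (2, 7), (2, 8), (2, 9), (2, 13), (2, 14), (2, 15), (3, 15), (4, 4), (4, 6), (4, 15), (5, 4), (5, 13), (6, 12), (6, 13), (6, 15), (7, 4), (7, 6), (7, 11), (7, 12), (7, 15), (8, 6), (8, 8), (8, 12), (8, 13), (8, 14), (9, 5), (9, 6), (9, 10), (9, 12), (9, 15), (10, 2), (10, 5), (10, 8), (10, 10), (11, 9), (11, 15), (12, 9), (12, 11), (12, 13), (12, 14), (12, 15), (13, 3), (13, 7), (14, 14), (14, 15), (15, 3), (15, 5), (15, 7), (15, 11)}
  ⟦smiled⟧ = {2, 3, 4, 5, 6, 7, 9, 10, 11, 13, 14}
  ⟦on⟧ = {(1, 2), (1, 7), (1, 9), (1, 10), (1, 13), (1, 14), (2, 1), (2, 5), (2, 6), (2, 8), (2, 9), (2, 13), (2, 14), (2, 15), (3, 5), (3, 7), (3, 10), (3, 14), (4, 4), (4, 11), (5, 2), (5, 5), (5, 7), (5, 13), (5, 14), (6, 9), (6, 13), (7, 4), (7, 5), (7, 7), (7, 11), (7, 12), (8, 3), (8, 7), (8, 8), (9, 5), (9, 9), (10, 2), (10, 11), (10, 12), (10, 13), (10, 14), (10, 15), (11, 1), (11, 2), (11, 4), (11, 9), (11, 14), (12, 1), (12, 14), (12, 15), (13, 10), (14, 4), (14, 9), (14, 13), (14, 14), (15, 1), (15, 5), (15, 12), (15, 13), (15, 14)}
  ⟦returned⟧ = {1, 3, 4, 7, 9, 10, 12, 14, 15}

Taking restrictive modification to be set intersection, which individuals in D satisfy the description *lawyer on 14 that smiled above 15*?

⟦on 14⟧ = {x : ⟨x, 14⟩ ∈ ⟦on⟧} = {1, 2, 3, 5, 10, 11, 12, 14, 15}
⟦that smiled⟧ = ⟦smiled⟧ = {2, 3, 4, 5, 6, 7, 9, 10, 11, 13, 14}
⟦above 15⟧ = {x : ⟨x, 15⟩ ∈ ⟦above⟧} = {1, 2, 3, 4, 6, 7, 9, 11, 12, 14}
⟦lawyer⟧ = {2, 3, 5, 6, 7, 8, 9, 10, 11, 12, 14}
… ∩ ⟦on 14⟧ = {2, 3, 5, 6, 7, 8, 9, 10, 11, 12, 14} ∩ {1, 2, 3, 5, 10, 11, 12, 14, 15} = {2, 3, 5, 10, 11, 12, 14}
… ∩ ⟦that smiled⟧ = {2, 3, 5, 10, 11, 12, 14} ∩ {2, 3, 4, 5, 6, 7, 9, 10, 11, 13, 14} = {2, 3, 5, 10, 11, 14}
… ∩ ⟦above 15⟧ = {2, 3, 5, 10, 11, 14} ∩ {1, 2, 3, 4, 6, 7, 9, 11, 12, 14} = {2, 3, 11, 14}
So ⟦lawyer on 14 that smiled above 15⟧ = {2, 3, 11, 14}.

{2, 3, 11, 14}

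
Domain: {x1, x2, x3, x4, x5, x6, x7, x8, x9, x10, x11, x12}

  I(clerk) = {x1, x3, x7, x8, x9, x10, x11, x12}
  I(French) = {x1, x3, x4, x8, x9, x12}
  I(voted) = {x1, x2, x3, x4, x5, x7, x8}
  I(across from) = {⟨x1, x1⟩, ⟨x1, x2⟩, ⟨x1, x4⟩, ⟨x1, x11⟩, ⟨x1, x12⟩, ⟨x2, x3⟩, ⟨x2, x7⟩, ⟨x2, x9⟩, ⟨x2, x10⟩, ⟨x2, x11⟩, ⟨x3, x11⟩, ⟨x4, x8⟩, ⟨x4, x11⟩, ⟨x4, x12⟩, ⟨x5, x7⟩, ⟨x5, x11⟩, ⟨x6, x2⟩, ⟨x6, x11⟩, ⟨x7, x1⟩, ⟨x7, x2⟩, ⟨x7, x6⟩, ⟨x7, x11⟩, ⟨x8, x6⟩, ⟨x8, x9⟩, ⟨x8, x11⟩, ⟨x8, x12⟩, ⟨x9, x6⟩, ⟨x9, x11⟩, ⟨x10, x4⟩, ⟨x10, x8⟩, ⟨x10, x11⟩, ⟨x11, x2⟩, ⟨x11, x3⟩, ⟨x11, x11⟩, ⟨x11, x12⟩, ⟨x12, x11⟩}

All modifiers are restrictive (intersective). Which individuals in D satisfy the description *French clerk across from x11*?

{x1, x3, x8, x9, x12}

⟦across from x11⟧ = {x : ⟨x, x11⟩ ∈ ⟦across from⟧} = {x1, x2, x3, x4, x5, x6, x7, x8, x9, x10, x11, x12}
⟦clerk⟧ = {x1, x3, x7, x8, x9, x10, x11, x12}
… ∩ ⟦across from x11⟧ = {x1, x3, x7, x8, x9, x10, x11, x12} ∩ {x1, x2, x3, x4, x5, x6, x7, x8, x9, x10, x11, x12} = {x1, x3, x7, x8, x9, x10, x11, x12}
… ∩ ⟦French⟧ = {x1, x3, x7, x8, x9, x10, x11, x12} ∩ {x1, x3, x4, x8, x9, x12} = {x1, x3, x8, x9, x12}
So ⟦French clerk across from x11⟧ = {x1, x3, x8, x9, x12}.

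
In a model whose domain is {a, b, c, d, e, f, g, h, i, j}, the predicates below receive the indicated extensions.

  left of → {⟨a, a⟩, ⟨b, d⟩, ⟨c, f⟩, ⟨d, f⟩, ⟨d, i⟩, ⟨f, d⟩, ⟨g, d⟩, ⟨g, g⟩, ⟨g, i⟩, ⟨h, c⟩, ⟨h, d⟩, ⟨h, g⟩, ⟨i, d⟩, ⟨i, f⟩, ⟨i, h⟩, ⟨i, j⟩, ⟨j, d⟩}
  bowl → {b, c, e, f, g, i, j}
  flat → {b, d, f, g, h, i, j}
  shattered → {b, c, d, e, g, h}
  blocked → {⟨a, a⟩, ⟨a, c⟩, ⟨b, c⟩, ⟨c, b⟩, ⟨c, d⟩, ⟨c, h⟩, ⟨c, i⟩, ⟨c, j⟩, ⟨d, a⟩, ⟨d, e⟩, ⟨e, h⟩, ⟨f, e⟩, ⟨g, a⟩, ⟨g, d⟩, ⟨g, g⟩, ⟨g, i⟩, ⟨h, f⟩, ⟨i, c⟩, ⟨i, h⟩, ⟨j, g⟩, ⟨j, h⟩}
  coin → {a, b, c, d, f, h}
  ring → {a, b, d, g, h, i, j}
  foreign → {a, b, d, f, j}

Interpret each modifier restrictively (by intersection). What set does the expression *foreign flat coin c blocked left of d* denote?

⟦c blocked⟧ = {x : ⟨c, x⟩ ∈ ⟦blocked⟧} = {b, d, h, i, j}
⟦left of d⟧ = {x : ⟨x, d⟩ ∈ ⟦left of⟧} = {b, f, g, h, i, j}
⟦coin⟧ = {a, b, c, d, f, h}
… ∩ ⟦c blocked⟧ = {a, b, c, d, f, h} ∩ {b, d, h, i, j} = {b, d, h}
… ∩ ⟦left of d⟧ = {b, d, h} ∩ {b, f, g, h, i, j} = {b, h}
… ∩ ⟦foreign⟧ = {b, h} ∩ {a, b, d, f, j} = {b}
… ∩ ⟦flat⟧ = {b} ∩ {b, d, f, g, h, i, j} = {b}
So ⟦foreign flat coin c blocked left of d⟧ = {b}.

{b}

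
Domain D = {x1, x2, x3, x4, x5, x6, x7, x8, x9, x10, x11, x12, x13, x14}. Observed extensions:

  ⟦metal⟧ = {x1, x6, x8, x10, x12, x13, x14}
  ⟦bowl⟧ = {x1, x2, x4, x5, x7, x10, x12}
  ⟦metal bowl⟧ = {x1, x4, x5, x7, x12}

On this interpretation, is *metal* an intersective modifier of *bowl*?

⟦metal⟧ ∩ ⟦bowl⟧ = {x1, x6, x8, x10, x12, x13, x14} ∩ {x1, x2, x4, x5, x7, x10, x12} = {x1, x10, x12}
Observed ⟦metal bowl⟧ = {x1, x4, x5, x7, x12}.
These differ, so the modifier is not intersective in this model.

no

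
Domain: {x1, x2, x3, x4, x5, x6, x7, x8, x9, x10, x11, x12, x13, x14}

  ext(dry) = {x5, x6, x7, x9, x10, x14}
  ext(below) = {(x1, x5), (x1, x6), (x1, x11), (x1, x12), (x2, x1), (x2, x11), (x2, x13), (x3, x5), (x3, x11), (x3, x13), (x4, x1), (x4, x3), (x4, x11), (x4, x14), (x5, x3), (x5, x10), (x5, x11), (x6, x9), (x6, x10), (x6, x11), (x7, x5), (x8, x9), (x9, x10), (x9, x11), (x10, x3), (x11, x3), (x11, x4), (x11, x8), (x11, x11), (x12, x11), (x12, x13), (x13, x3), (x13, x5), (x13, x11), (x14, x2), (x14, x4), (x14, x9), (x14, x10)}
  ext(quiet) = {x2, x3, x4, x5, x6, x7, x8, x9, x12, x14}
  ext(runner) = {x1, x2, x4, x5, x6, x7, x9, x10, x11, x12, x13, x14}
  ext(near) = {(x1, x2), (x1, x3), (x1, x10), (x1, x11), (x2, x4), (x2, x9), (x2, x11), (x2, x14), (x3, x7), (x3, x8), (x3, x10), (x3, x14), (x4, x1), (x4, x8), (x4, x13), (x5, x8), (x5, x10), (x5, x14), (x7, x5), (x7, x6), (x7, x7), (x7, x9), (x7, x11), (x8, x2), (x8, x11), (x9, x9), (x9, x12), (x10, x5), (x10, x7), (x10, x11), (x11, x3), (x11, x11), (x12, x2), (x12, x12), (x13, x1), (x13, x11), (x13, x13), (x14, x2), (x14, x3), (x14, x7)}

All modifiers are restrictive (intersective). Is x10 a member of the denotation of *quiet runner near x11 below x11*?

no

⟦near x11⟧ = {x : ⟨x, x11⟩ ∈ ⟦near⟧} = {x1, x2, x7, x8, x10, x11, x13}
⟦below x11⟧ = {x : ⟨x, x11⟩ ∈ ⟦below⟧} = {x1, x2, x3, x4, x5, x6, x9, x11, x12, x13}
⟦runner⟧ = {x1, x2, x4, x5, x6, x7, x9, x10, x11, x12, x13, x14}
… ∩ ⟦near x11⟧ = {x1, x2, x4, x5, x6, x7, x9, x10, x11, x12, x13, x14} ∩ {x1, x2, x7, x8, x10, x11, x13} = {x1, x2, x7, x10, x11, x13}
… ∩ ⟦below x11⟧ = {x1, x2, x7, x10, x11, x13} ∩ {x1, x2, x3, x4, x5, x6, x9, x11, x12, x13} = {x1, x2, x11, x13}
… ∩ ⟦quiet⟧ = {x1, x2, x11, x13} ∩ {x2, x3, x4, x5, x6, x7, x8, x9, x12, x14} = {x2}
⟦quiet runner near x11 below x11⟧ = {x2}; x10 ∉ this set.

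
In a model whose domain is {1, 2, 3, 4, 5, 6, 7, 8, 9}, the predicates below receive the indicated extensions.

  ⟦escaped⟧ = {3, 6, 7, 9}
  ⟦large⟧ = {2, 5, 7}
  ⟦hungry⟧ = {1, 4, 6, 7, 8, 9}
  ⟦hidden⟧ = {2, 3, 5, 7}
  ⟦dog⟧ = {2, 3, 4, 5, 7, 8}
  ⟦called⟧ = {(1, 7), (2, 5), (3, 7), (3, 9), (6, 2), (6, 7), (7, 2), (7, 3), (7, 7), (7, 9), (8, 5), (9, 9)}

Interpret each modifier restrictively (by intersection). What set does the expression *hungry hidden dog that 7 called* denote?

{7}

⟦that 7 called⟧ = {x : ⟨7, x⟩ ∈ ⟦called⟧} = {2, 3, 7, 9}
⟦dog⟧ = {2, 3, 4, 5, 7, 8}
… ∩ ⟦that 7 called⟧ = {2, 3, 4, 5, 7, 8} ∩ {2, 3, 7, 9} = {2, 3, 7}
… ∩ ⟦hungry⟧ = {2, 3, 7} ∩ {1, 4, 6, 7, 8, 9} = {7}
… ∩ ⟦hidden⟧ = {7} ∩ {2, 3, 5, 7} = {7}
So ⟦hungry hidden dog that 7 called⟧ = {7}.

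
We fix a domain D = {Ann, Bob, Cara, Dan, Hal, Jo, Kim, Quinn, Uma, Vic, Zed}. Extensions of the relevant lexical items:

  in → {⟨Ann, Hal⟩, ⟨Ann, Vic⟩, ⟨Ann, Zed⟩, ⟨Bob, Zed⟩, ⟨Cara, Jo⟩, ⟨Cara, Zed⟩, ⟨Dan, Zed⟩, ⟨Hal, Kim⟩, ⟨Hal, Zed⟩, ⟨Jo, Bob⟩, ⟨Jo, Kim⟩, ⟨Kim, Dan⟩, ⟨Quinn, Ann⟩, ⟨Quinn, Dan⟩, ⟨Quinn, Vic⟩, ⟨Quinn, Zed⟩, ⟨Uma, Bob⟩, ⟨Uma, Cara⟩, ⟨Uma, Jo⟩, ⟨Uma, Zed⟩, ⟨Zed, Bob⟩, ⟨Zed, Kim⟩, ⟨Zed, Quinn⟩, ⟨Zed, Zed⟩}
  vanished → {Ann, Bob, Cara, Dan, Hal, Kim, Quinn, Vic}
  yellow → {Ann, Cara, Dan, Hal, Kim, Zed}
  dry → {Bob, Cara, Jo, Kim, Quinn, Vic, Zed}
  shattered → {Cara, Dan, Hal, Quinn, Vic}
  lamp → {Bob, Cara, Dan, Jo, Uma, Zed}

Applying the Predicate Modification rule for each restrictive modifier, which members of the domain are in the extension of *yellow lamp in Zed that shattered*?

⟦in Zed⟧ = {x : ⟨x, Zed⟩ ∈ ⟦in⟧} = {Ann, Bob, Cara, Dan, Hal, Quinn, Uma, Zed}
⟦that shattered⟧ = ⟦shattered⟧ = {Cara, Dan, Hal, Quinn, Vic}
⟦lamp⟧ = {Bob, Cara, Dan, Jo, Uma, Zed}
… ∩ ⟦in Zed⟧ = {Bob, Cara, Dan, Jo, Uma, Zed} ∩ {Ann, Bob, Cara, Dan, Hal, Quinn, Uma, Zed} = {Bob, Cara, Dan, Uma, Zed}
… ∩ ⟦that shattered⟧ = {Bob, Cara, Dan, Uma, Zed} ∩ {Cara, Dan, Hal, Quinn, Vic} = {Cara, Dan}
… ∩ ⟦yellow⟧ = {Cara, Dan} ∩ {Ann, Cara, Dan, Hal, Kim, Zed} = {Cara, Dan}
So ⟦yellow lamp in Zed that shattered⟧ = {Cara, Dan}.

{Cara, Dan}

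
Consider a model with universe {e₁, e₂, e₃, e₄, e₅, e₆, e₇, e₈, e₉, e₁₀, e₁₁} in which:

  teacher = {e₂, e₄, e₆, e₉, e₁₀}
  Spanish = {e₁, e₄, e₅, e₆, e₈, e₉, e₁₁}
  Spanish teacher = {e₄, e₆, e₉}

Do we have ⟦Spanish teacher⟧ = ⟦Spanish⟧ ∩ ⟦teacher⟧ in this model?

⟦Spanish⟧ ∩ ⟦teacher⟧ = {e₁, e₄, e₅, e₆, e₈, e₉, e₁₁} ∩ {e₂, e₄, e₆, e₉, e₁₀} = {e₄, e₆, e₉}
Observed ⟦Spanish teacher⟧ = {e₄, e₆, e₉}.
These coincide, so the modifier is intersective here.

yes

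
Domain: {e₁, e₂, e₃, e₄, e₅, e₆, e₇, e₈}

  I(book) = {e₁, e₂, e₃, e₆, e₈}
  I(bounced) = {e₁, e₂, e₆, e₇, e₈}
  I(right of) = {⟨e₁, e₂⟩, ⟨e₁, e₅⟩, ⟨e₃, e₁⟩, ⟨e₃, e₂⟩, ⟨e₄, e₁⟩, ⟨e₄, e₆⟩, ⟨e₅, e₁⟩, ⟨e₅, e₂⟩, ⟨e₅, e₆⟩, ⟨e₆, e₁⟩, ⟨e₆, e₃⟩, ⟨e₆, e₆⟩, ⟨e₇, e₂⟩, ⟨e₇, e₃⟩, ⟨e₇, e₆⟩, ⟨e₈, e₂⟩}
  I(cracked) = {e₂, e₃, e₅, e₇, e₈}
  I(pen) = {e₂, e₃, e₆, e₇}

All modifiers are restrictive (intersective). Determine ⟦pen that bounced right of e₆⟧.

⟦that bounced⟧ = ⟦bounced⟧ = {e₁, e₂, e₆, e₇, e₈}
⟦right of e₆⟧ = {x : ⟨x, e₆⟩ ∈ ⟦right of⟧} = {e₄, e₅, e₆, e₇}
⟦pen⟧ = {e₂, e₃, e₆, e₇}
… ∩ ⟦that bounced⟧ = {e₂, e₃, e₆, e₇} ∩ {e₁, e₂, e₆, e₇, e₈} = {e₂, e₆, e₇}
… ∩ ⟦right of e₆⟧ = {e₂, e₆, e₇} ∩ {e₄, e₅, e₆, e₇} = {e₆, e₇}
So ⟦pen that bounced right of e₆⟧ = {e₆, e₇}.

{e₆, e₇}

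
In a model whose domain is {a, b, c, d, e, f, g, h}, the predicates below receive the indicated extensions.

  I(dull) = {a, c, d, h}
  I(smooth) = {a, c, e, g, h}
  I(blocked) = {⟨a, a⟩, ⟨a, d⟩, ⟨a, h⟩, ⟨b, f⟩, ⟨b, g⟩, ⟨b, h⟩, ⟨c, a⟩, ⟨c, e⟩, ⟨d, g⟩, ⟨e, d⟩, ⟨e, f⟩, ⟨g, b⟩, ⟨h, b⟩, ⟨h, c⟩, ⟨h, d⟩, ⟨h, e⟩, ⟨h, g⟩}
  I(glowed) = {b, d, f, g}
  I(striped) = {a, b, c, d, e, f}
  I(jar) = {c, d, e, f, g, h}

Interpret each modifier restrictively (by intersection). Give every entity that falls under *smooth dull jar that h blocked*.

{c}

⟦that h blocked⟧ = {x : ⟨h, x⟩ ∈ ⟦blocked⟧} = {b, c, d, e, g}
⟦jar⟧ = {c, d, e, f, g, h}
… ∩ ⟦that h blocked⟧ = {c, d, e, f, g, h} ∩ {b, c, d, e, g} = {c, d, e, g}
… ∩ ⟦smooth⟧ = {c, d, e, g} ∩ {a, c, e, g, h} = {c, e, g}
… ∩ ⟦dull⟧ = {c, e, g} ∩ {a, c, d, h} = {c}
So ⟦smooth dull jar that h blocked⟧ = {c}.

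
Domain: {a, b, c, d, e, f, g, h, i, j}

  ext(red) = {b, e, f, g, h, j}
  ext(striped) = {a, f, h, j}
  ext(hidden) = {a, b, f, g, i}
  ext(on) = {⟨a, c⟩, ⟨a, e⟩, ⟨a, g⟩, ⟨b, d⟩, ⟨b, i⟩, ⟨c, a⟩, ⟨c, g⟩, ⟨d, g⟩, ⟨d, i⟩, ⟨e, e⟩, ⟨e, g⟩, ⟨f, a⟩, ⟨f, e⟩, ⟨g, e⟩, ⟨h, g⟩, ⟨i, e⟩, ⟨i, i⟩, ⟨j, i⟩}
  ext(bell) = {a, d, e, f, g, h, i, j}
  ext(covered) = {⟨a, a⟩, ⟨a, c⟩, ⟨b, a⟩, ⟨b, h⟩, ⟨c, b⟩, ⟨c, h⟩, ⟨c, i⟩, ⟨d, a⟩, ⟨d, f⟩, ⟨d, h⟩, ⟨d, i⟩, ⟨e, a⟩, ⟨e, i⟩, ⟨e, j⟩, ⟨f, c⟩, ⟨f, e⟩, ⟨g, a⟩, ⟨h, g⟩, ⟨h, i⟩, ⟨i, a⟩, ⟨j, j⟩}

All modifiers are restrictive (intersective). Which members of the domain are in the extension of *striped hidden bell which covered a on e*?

{a}

⟦which covered a⟧ = {x : ⟨x, a⟩ ∈ ⟦covered⟧} = {a, b, d, e, g, i}
⟦on e⟧ = {x : ⟨x, e⟩ ∈ ⟦on⟧} = {a, e, f, g, i}
⟦bell⟧ = {a, d, e, f, g, h, i, j}
… ∩ ⟦which covered a⟧ = {a, d, e, f, g, h, i, j} ∩ {a, b, d, e, g, i} = {a, d, e, g, i}
… ∩ ⟦on e⟧ = {a, d, e, g, i} ∩ {a, e, f, g, i} = {a, e, g, i}
… ∩ ⟦striped⟧ = {a, e, g, i} ∩ {a, f, h, j} = {a}
… ∩ ⟦hidden⟧ = {a} ∩ {a, b, f, g, i} = {a}
So ⟦striped hidden bell which covered a on e⟧ = {a}.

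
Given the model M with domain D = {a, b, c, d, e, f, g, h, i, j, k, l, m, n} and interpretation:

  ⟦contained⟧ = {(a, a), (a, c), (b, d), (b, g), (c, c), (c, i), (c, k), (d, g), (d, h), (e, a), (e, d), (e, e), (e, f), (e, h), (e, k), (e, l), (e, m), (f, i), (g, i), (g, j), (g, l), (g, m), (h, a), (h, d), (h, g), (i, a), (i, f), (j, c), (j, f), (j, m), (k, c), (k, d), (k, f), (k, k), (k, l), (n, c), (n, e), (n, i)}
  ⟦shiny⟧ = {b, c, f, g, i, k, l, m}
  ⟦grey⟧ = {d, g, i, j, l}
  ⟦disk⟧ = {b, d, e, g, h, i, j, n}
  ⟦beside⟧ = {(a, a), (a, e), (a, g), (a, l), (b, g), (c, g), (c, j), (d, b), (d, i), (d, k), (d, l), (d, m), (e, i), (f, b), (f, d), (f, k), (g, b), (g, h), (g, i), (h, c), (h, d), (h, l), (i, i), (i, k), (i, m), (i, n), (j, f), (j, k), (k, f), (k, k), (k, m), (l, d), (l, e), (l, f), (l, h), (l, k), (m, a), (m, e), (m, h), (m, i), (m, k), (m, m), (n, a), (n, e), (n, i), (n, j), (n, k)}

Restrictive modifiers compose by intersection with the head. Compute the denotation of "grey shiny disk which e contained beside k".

⟦which e contained⟧ = {x : ⟨e, x⟩ ∈ ⟦contained⟧} = {a, d, e, f, h, k, l, m}
⟦beside k⟧ = {x : ⟨x, k⟩ ∈ ⟦beside⟧} = {d, f, i, j, k, l, m, n}
⟦disk⟧ = {b, d, e, g, h, i, j, n}
… ∩ ⟦which e contained⟧ = {b, d, e, g, h, i, j, n} ∩ {a, d, e, f, h, k, l, m} = {d, e, h}
… ∩ ⟦beside k⟧ = {d, e, h} ∩ {d, f, i, j, k, l, m, n} = {d}
… ∩ ⟦grey⟧ = {d} ∩ {d, g, i, j, l} = {d}
… ∩ ⟦shiny⟧ = {d} ∩ {b, c, f, g, i, k, l, m} = ∅
So ⟦grey shiny disk which e contained beside k⟧ = { }.

{ }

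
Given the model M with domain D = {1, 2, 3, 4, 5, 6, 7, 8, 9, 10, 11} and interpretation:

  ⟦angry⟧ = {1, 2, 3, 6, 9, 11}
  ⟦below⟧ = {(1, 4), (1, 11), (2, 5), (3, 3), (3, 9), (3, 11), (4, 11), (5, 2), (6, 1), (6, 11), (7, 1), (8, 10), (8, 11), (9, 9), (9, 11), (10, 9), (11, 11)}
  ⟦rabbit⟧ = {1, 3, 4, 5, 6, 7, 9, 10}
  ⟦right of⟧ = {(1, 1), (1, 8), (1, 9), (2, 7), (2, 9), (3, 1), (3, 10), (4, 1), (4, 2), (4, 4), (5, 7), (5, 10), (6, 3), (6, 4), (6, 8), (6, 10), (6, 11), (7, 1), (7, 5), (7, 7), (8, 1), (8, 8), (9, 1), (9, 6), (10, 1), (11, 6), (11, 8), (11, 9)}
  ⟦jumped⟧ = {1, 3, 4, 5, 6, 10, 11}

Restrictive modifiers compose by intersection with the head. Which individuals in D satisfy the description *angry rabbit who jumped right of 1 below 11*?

⟦who jumped⟧ = ⟦jumped⟧ = {1, 3, 4, 5, 6, 10, 11}
⟦right of 1⟧ = {x : ⟨x, 1⟩ ∈ ⟦right of⟧} = {1, 3, 4, 7, 8, 9, 10}
⟦below 11⟧ = {x : ⟨x, 11⟩ ∈ ⟦below⟧} = {1, 3, 4, 6, 8, 9, 11}
⟦rabbit⟧ = {1, 3, 4, 5, 6, 7, 9, 10}
… ∩ ⟦who jumped⟧ = {1, 3, 4, 5, 6, 7, 9, 10} ∩ {1, 3, 4, 5, 6, 10, 11} = {1, 3, 4, 5, 6, 10}
… ∩ ⟦right of 1⟧ = {1, 3, 4, 5, 6, 10} ∩ {1, 3, 4, 7, 8, 9, 10} = {1, 3, 4, 10}
… ∩ ⟦below 11⟧ = {1, 3, 4, 10} ∩ {1, 3, 4, 6, 8, 9, 11} = {1, 3, 4}
… ∩ ⟦angry⟧ = {1, 3, 4} ∩ {1, 2, 3, 6, 9, 11} = {1, 3}
So ⟦angry rabbit who jumped right of 1 below 11⟧ = {1, 3}.

{1, 3}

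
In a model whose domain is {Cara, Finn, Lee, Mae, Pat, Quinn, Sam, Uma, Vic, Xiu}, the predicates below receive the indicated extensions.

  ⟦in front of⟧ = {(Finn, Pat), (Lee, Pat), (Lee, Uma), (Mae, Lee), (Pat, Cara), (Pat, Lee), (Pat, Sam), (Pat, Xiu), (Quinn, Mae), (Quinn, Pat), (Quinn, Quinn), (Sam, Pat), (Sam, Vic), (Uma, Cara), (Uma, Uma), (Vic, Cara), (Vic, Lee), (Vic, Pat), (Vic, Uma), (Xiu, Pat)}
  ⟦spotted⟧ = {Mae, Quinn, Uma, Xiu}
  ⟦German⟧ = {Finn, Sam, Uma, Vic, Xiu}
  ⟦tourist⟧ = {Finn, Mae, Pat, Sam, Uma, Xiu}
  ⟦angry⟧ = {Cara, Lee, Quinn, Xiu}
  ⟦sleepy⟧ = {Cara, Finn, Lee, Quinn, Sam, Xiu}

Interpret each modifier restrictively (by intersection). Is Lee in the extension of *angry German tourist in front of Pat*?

no

⟦in front of Pat⟧ = {x : ⟨x, Pat⟩ ∈ ⟦in front of⟧} = {Finn, Lee, Quinn, Sam, Vic, Xiu}
⟦tourist⟧ = {Finn, Mae, Pat, Sam, Uma, Xiu}
… ∩ ⟦in front of Pat⟧ = {Finn, Mae, Pat, Sam, Uma, Xiu} ∩ {Finn, Lee, Quinn, Sam, Vic, Xiu} = {Finn, Sam, Xiu}
… ∩ ⟦angry⟧ = {Finn, Sam, Xiu} ∩ {Cara, Lee, Quinn, Xiu} = {Xiu}
… ∩ ⟦German⟧ = {Xiu} ∩ {Finn, Sam, Uma, Vic, Xiu} = {Xiu}
⟦angry German tourist in front of Pat⟧ = {Xiu}; Lee ∉ this set.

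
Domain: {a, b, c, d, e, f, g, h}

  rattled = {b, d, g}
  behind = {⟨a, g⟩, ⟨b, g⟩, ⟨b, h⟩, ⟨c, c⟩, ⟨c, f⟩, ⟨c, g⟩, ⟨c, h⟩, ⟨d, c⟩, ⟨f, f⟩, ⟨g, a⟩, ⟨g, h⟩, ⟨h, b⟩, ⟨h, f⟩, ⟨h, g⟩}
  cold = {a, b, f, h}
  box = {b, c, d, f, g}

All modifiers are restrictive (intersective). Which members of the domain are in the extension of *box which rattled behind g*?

{b}

⟦which rattled⟧ = ⟦rattled⟧ = {b, d, g}
⟦behind g⟧ = {x : ⟨x, g⟩ ∈ ⟦behind⟧} = {a, b, c, h}
⟦box⟧ = {b, c, d, f, g}
… ∩ ⟦which rattled⟧ = {b, c, d, f, g} ∩ {b, d, g} = {b, d, g}
… ∩ ⟦behind g⟧ = {b, d, g} ∩ {a, b, c, h} = {b}
So ⟦box which rattled behind g⟧ = {b}.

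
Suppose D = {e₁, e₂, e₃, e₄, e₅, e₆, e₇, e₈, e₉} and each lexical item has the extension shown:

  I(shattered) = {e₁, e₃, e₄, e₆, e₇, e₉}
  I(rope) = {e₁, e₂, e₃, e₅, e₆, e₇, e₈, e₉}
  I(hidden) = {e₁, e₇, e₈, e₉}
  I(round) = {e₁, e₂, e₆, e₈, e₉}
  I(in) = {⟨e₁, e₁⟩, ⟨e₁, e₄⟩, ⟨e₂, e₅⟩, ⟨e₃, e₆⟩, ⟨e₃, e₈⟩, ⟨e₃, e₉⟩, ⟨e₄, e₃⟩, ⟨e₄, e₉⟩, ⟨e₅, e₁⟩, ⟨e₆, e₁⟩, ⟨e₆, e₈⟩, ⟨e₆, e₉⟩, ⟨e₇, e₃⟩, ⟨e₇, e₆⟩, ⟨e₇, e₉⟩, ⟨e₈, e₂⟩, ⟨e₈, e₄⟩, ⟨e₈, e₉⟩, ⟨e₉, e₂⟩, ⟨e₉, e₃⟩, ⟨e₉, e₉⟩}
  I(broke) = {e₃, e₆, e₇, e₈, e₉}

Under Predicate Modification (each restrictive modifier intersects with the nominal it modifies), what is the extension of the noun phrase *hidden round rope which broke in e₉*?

⟦which broke⟧ = ⟦broke⟧ = {e₃, e₆, e₇, e₈, e₉}
⟦in e₉⟧ = {x : ⟨x, e₉⟩ ∈ ⟦in⟧} = {e₃, e₄, e₆, e₇, e₈, e₉}
⟦rope⟧ = {e₁, e₂, e₃, e₅, e₆, e₇, e₈, e₉}
… ∩ ⟦which broke⟧ = {e₁, e₂, e₃, e₅, e₆, e₇, e₈, e₉} ∩ {e₃, e₆, e₇, e₈, e₉} = {e₃, e₆, e₇, e₈, e₉}
… ∩ ⟦in e₉⟧ = {e₃, e₆, e₇, e₈, e₉} ∩ {e₃, e₄, e₆, e₇, e₈, e₉} = {e₃, e₆, e₇, e₈, e₉}
… ∩ ⟦hidden⟧ = {e₃, e₆, e₇, e₈, e₉} ∩ {e₁, e₇, e₈, e₉} = {e₇, e₈, e₉}
… ∩ ⟦round⟧ = {e₇, e₈, e₉} ∩ {e₁, e₂, e₆, e₈, e₉} = {e₈, e₉}
So ⟦hidden round rope which broke in e₉⟧ = {e₈, e₉}.

{e₈, e₉}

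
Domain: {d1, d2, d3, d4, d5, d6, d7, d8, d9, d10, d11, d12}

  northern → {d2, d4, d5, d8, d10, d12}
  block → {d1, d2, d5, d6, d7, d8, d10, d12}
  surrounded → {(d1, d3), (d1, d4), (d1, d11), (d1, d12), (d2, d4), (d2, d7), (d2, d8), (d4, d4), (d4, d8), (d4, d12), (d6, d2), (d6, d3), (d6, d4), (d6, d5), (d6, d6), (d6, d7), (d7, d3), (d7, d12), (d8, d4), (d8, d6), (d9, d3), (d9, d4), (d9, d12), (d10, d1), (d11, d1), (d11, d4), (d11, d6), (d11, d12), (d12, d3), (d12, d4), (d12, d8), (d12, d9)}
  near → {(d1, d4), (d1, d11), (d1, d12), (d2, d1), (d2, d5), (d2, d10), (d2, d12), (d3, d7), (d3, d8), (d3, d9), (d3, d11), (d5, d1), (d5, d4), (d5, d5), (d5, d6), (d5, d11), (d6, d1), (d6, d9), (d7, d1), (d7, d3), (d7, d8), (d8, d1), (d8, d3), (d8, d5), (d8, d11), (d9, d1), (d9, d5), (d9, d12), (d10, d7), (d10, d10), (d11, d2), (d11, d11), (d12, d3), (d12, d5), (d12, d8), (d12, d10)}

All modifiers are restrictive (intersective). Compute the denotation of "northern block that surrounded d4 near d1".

{d2, d8}

⟦that surrounded d4⟧ = {x : ⟨x, d4⟩ ∈ ⟦surrounded⟧} = {d1, d2, d4, d6, d8, d9, d11, d12}
⟦near d1⟧ = {x : ⟨x, d1⟩ ∈ ⟦near⟧} = {d2, d5, d6, d7, d8, d9}
⟦block⟧ = {d1, d2, d5, d6, d7, d8, d10, d12}
… ∩ ⟦that surrounded d4⟧ = {d1, d2, d5, d6, d7, d8, d10, d12} ∩ {d1, d2, d4, d6, d8, d9, d11, d12} = {d1, d2, d6, d8, d12}
… ∩ ⟦near d1⟧ = {d1, d2, d6, d8, d12} ∩ {d2, d5, d6, d7, d8, d9} = {d2, d6, d8}
… ∩ ⟦northern⟧ = {d2, d6, d8} ∩ {d2, d4, d5, d8, d10, d12} = {d2, d8}
So ⟦northern block that surrounded d4 near d1⟧ = {d2, d8}.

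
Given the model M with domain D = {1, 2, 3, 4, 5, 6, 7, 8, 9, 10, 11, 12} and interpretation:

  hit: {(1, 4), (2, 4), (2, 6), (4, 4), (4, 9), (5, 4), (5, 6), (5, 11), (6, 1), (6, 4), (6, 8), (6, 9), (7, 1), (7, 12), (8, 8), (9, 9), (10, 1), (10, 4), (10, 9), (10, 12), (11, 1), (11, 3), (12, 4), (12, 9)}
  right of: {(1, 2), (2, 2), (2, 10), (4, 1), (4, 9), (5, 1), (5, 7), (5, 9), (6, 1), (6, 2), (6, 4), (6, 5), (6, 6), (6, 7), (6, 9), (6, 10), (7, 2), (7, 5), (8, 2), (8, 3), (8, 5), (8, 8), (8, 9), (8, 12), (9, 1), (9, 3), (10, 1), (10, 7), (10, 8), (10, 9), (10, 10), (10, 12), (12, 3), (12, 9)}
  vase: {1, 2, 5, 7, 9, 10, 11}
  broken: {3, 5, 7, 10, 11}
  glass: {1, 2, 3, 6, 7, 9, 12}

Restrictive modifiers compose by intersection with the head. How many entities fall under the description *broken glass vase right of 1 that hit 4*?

⟦right of 1⟧ = {x : ⟨x, 1⟩ ∈ ⟦right of⟧} = {4, 5, 6, 9, 10}
⟦that hit 4⟧ = {x : ⟨x, 4⟩ ∈ ⟦hit⟧} = {1, 2, 4, 5, 6, 10, 12}
⟦vase⟧ = {1, 2, 5, 7, 9, 10, 11}
… ∩ ⟦right of 1⟧ = {1, 2, 5, 7, 9, 10, 11} ∩ {4, 5, 6, 9, 10} = {5, 9, 10}
… ∩ ⟦that hit 4⟧ = {5, 9, 10} ∩ {1, 2, 4, 5, 6, 10, 12} = {5, 10}
… ∩ ⟦broken⟧ = {5, 10} ∩ {3, 5, 7, 10, 11} = {5, 10}
… ∩ ⟦glass⟧ = {5, 10} ∩ {1, 2, 3, 6, 7, 9, 12} = ∅
⟦broken glass vase right of 1 that hit 4⟧ = ∅, so the cardinality is 0.

0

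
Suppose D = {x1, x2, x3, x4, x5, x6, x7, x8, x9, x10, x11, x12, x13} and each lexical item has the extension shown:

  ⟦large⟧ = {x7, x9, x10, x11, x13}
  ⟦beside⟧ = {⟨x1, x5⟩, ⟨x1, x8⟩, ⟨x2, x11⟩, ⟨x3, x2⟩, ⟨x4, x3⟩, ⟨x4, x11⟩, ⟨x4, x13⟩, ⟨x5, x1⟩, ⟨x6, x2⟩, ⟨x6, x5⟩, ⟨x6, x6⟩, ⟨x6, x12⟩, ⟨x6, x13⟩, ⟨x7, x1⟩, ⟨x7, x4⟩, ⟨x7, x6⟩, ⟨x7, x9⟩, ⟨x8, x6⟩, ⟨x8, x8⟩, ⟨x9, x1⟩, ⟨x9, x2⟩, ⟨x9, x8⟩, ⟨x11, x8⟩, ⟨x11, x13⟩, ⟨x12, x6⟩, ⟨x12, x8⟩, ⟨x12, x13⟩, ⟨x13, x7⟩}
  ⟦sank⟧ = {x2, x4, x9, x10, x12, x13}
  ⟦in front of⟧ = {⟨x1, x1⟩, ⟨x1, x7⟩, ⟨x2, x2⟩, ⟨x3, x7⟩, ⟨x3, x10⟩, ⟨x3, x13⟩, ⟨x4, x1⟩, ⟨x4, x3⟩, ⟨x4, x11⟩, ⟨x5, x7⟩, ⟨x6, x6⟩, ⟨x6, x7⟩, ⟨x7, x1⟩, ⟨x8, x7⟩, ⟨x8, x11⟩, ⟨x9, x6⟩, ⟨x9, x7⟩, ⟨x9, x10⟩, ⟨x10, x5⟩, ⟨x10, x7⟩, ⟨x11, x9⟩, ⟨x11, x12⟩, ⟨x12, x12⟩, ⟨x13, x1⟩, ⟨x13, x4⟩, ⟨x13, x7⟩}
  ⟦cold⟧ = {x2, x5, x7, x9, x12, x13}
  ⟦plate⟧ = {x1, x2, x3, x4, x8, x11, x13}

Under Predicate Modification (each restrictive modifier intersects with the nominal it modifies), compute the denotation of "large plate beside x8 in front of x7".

{}

⟦beside x8⟧ = {x : ⟨x, x8⟩ ∈ ⟦beside⟧} = {x1, x8, x9, x11, x12}
⟦in front of x7⟧ = {x : ⟨x, x7⟩ ∈ ⟦in front of⟧} = {x1, x3, x5, x6, x8, x9, x10, x13}
⟦plate⟧ = {x1, x2, x3, x4, x8, x11, x13}
… ∩ ⟦beside x8⟧ = {x1, x2, x3, x4, x8, x11, x13} ∩ {x1, x8, x9, x11, x12} = {x1, x8, x11}
… ∩ ⟦in front of x7⟧ = {x1, x8, x11} ∩ {x1, x3, x5, x6, x8, x9, x10, x13} = {x1, x8}
… ∩ ⟦large⟧ = {x1, x8} ∩ {x7, x9, x10, x11, x13} = ∅
So ⟦large plate beside x8 in front of x7⟧ = {}.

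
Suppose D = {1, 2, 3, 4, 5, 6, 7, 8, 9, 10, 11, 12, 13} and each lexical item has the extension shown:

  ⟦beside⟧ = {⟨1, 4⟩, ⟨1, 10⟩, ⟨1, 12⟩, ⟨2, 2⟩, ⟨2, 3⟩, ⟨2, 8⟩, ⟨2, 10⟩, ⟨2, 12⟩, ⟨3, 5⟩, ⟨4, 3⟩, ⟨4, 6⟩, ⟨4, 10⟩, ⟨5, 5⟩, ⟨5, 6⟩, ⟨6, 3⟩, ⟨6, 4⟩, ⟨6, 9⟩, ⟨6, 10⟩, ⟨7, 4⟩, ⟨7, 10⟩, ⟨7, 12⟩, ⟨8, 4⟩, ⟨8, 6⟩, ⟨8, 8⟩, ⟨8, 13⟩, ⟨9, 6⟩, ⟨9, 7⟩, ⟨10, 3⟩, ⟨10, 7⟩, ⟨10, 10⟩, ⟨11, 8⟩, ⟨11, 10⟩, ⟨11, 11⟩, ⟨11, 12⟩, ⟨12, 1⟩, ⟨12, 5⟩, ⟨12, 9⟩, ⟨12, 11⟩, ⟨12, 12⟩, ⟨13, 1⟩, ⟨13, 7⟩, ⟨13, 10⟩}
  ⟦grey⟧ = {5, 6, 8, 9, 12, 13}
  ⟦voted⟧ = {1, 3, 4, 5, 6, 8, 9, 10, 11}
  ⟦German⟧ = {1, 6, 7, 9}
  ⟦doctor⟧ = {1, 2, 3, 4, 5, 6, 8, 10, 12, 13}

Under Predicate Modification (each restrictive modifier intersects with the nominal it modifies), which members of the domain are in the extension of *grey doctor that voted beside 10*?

⟦that voted⟧ = ⟦voted⟧ = {1, 3, 4, 5, 6, 8, 9, 10, 11}
⟦beside 10⟧ = {x : ⟨x, 10⟩ ∈ ⟦beside⟧} = {1, 2, 4, 6, 7, 10, 11, 13}
⟦doctor⟧ = {1, 2, 3, 4, 5, 6, 8, 10, 12, 13}
… ∩ ⟦that voted⟧ = {1, 2, 3, 4, 5, 6, 8, 10, 12, 13} ∩ {1, 3, 4, 5, 6, 8, 9, 10, 11} = {1, 3, 4, 5, 6, 8, 10}
… ∩ ⟦beside 10⟧ = {1, 3, 4, 5, 6, 8, 10} ∩ {1, 2, 4, 6, 7, 10, 11, 13} = {1, 4, 6, 10}
… ∩ ⟦grey⟧ = {1, 4, 6, 10} ∩ {5, 6, 8, 9, 12, 13} = {6}
So ⟦grey doctor that voted beside 10⟧ = {6}.

{6}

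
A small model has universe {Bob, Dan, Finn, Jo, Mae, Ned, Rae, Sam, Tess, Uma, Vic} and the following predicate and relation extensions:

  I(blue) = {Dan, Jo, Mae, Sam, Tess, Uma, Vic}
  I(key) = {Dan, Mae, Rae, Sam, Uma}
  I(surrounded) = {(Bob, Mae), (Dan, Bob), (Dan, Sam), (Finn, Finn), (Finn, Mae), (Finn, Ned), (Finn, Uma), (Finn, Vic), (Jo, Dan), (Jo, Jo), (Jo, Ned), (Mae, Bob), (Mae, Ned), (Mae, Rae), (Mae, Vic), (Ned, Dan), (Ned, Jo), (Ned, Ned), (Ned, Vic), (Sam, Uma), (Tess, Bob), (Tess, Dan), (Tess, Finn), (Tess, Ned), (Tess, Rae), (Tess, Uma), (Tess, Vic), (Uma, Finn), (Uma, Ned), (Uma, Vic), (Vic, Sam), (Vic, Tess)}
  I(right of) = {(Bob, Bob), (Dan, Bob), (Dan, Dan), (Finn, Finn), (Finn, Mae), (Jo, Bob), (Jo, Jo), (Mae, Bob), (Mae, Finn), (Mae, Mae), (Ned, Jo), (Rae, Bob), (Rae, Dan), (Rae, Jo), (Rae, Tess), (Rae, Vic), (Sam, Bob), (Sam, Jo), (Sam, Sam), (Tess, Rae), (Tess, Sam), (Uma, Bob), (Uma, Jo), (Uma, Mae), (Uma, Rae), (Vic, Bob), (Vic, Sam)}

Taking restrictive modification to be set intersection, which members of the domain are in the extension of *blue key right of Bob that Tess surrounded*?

{Dan, Uma}

⟦right of Bob⟧ = {x : ⟨x, Bob⟩ ∈ ⟦right of⟧} = {Bob, Dan, Jo, Mae, Rae, Sam, Uma, Vic}
⟦that Tess surrounded⟧ = {x : ⟨Tess, x⟩ ∈ ⟦surrounded⟧} = {Bob, Dan, Finn, Ned, Rae, Uma, Vic}
⟦key⟧ = {Dan, Mae, Rae, Sam, Uma}
… ∩ ⟦right of Bob⟧ = {Dan, Mae, Rae, Sam, Uma} ∩ {Bob, Dan, Jo, Mae, Rae, Sam, Uma, Vic} = {Dan, Mae, Rae, Sam, Uma}
… ∩ ⟦that Tess surrounded⟧ = {Dan, Mae, Rae, Sam, Uma} ∩ {Bob, Dan, Finn, Ned, Rae, Uma, Vic} = {Dan, Rae, Uma}
… ∩ ⟦blue⟧ = {Dan, Rae, Uma} ∩ {Dan, Jo, Mae, Sam, Tess, Uma, Vic} = {Dan, Uma}
So ⟦blue key right of Bob that Tess surrounded⟧ = {Dan, Uma}.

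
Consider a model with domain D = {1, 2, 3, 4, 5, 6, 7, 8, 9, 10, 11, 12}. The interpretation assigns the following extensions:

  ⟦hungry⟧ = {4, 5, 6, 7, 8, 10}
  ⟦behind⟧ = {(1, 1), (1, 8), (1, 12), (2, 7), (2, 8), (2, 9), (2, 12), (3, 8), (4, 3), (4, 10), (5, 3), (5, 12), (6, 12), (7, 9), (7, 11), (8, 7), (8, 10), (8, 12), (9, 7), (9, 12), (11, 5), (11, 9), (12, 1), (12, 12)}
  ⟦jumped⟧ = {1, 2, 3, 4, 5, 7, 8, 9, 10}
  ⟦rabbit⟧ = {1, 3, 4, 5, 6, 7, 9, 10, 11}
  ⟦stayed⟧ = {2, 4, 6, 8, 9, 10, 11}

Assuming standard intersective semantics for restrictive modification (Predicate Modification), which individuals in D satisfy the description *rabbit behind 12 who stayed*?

⟦behind 12⟧ = {x : ⟨x, 12⟩ ∈ ⟦behind⟧} = {1, 2, 5, 6, 8, 9, 12}
⟦who stayed⟧ = ⟦stayed⟧ = {2, 4, 6, 8, 9, 10, 11}
⟦rabbit⟧ = {1, 3, 4, 5, 6, 7, 9, 10, 11}
… ∩ ⟦behind 12⟧ = {1, 3, 4, 5, 6, 7, 9, 10, 11} ∩ {1, 2, 5, 6, 8, 9, 12} = {1, 5, 6, 9}
… ∩ ⟦who stayed⟧ = {1, 5, 6, 9} ∩ {2, 4, 6, 8, 9, 10, 11} = {6, 9}
So ⟦rabbit behind 12 who stayed⟧ = {6, 9}.

{6, 9}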